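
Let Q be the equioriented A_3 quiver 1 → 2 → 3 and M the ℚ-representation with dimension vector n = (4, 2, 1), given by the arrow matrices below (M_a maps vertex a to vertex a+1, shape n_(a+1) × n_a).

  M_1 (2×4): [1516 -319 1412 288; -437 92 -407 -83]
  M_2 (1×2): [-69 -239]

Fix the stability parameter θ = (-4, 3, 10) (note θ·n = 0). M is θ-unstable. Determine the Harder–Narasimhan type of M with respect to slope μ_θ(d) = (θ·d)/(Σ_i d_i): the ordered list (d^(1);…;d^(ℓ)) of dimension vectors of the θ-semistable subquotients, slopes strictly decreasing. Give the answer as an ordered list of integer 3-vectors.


Via rank(M_{q-1}∘⋯∘M_p): M ≅ I[1,1]^2, I[1,2], I[1,3].
μ_θ-semistable layers: μ^(1)=10; μ^(2)=3; μ^(3)=-4

((0, 0, 1); (0, 2, 0); (4, 0, 0))


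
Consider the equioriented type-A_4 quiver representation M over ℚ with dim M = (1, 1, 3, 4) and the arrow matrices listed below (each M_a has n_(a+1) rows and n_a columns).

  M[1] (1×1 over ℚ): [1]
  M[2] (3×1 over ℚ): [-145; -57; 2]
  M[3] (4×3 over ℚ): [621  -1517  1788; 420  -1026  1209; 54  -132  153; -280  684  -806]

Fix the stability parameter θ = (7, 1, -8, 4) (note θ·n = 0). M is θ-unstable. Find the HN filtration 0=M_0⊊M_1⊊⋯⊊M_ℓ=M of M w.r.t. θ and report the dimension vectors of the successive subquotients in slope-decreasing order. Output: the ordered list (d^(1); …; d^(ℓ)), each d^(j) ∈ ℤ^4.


Barcode: M ≅ I[1,3], I[3,4]^2, I[4,4]^2. HN layers by μ_θ (3 steps, strictly decreasing):
  μ^(1)=4; μ^(2)=0; μ^(3)=-8

((0, 0, 0, 4); (1, 1, 1, 0); (0, 0, 2, 0))


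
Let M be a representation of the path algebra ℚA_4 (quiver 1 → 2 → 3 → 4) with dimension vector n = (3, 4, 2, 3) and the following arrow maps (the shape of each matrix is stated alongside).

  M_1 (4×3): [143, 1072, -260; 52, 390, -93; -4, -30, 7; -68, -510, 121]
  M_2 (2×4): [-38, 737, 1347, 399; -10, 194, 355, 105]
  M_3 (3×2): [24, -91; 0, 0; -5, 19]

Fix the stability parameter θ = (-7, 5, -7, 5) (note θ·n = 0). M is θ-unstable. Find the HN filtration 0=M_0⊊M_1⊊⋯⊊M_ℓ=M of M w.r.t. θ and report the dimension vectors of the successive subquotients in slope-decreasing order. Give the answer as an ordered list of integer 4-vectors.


Via rank(M_{q-1}∘⋯∘M_p): M ≅ I[1,2], I[1,4]^2, I[2,2], I[4,4].
μ_θ-semistable layers: μ^(1)=5; μ^(2)=-1; μ^(3)=-7

((0, 2, 0, 3); (0, 2, 2, 0); (3, 0, 0, 0))


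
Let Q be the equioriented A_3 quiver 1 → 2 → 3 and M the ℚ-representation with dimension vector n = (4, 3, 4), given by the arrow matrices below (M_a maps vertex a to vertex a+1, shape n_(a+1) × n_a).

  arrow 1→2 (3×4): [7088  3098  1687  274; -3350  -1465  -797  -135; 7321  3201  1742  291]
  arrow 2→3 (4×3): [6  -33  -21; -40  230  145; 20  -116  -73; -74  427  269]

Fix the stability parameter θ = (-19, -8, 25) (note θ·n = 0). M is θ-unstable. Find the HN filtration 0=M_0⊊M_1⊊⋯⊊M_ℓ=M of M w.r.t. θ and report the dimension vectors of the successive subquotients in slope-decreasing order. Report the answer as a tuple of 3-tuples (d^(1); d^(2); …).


Interval decomposition of M: I[1,1], I[1,2], I[1,3]^2, I[3,3]^2.
HN type (ℓ=3): μ^(1)=25; μ^(2)=-8; μ^(3)=-19

((0, 0, 4); (0, 3, 0); (4, 0, 0))


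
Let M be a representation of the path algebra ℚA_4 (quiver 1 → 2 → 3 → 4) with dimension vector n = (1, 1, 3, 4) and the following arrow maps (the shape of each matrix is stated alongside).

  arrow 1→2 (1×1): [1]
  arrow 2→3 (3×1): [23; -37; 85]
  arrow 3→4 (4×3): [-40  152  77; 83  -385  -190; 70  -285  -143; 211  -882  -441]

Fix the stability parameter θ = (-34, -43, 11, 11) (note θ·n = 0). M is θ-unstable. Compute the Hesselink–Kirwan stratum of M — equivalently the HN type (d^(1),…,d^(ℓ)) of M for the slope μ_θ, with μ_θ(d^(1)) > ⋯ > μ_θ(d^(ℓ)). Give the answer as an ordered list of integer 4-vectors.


Interval decomposition of M: I[1,4], I[3,4]^2, I[4,4].
HN type (ℓ=2): μ^(1)=11; μ^(2)=-77/2

((0, 0, 3, 4); (1, 1, 0, 0))


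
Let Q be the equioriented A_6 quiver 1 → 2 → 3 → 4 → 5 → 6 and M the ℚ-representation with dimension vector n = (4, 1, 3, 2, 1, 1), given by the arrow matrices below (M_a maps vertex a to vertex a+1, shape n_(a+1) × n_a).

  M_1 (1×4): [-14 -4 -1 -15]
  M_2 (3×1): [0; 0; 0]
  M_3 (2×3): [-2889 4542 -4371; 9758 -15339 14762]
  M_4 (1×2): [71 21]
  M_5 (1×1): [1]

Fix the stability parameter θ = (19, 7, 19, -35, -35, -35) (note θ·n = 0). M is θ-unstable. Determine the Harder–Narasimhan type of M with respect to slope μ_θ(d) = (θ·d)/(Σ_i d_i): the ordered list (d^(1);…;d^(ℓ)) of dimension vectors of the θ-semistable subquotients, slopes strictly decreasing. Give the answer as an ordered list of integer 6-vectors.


Barcode: M ≅ I[1,1]^3, I[1,2], I[3,3], I[3,4], I[3,6]. HN layers by μ_θ (4 steps, strictly decreasing):
  μ^(1)=19; μ^(2)=13; μ^(3)=-8; μ^(4)=-43/2

((3, 0, 1, 0, 0, 0); (1, 1, 0, 0, 0, 0); (0, 0, 1, 1, 0, 0); (0, 0, 1, 1, 1, 1))


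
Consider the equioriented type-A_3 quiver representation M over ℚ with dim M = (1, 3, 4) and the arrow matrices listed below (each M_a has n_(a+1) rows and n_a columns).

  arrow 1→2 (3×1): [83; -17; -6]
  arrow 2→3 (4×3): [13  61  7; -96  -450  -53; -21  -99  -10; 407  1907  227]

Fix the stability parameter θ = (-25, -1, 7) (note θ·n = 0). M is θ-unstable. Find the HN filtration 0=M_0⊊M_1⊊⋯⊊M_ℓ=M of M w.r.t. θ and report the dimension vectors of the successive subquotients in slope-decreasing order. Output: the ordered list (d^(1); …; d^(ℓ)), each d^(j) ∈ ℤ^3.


Interval decomposition of M: I[1,2], I[2,3]^2, I[3,3]^2.
HN type (ℓ=3): μ^(1)=7; μ^(2)=-1; μ^(3)=-25

((0, 0, 4); (0, 3, 0); (1, 0, 0))


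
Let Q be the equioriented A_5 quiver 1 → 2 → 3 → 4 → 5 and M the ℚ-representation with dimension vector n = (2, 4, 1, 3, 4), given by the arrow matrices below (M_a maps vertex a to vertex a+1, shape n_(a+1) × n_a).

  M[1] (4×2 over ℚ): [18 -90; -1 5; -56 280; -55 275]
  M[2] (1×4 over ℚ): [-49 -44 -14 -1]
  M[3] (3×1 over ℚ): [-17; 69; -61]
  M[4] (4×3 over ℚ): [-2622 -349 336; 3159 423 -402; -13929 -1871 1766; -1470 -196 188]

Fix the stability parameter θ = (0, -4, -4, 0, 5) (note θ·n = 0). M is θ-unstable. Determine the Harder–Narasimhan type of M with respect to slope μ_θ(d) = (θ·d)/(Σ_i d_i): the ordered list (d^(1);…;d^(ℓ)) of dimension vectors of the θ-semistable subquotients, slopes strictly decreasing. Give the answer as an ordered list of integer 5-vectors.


Via rank(M_{q-1}∘⋯∘M_p): M ≅ I[1,1], I[1,5], I[2,2]^3, I[4,4], I[4,5], I[5,5]^2.
μ_θ-semistable layers: μ^(1)=5; μ^(2)=0; μ^(3)=-8/3; μ^(4)=-4

((0, 0, 0, 0, 4); (1, 0, 0, 3, 0); (1, 1, 1, 0, 0); (0, 3, 0, 0, 0))


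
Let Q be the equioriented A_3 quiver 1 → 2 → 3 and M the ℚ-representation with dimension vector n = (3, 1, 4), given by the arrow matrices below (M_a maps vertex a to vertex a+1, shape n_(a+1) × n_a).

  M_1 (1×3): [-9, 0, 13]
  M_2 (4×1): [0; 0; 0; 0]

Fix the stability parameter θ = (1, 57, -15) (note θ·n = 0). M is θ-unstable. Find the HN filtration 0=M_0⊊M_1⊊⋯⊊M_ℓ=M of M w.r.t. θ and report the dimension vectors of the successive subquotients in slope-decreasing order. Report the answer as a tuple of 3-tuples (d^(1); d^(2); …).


Barcode: M ≅ I[1,1]^2, I[1,2], I[3,3]^4. HN layers by μ_θ (3 steps, strictly decreasing):
  μ^(1)=57; μ^(2)=1; μ^(3)=-15

((0, 1, 0); (3, 0, 0); (0, 0, 4))


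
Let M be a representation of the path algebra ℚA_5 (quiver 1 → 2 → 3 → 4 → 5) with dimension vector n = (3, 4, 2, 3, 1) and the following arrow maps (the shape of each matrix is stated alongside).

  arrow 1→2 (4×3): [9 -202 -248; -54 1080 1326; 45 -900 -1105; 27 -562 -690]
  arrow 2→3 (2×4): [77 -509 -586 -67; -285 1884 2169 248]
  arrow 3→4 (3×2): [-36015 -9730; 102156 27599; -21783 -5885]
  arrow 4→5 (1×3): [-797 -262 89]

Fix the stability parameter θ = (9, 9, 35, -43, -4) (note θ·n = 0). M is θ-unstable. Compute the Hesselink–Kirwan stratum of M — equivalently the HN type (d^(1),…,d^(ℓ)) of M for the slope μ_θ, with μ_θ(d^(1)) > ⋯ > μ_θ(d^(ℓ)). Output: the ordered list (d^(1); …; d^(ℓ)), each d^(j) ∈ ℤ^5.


Via rank(M_{q-1}∘⋯∘M_p): M ≅ I[1,1], I[1,2], I[1,5], I[2,2], I[2,4], I[4,4].
μ_θ-semistable layers: μ^(1)=9; μ^(2)=6/5; μ^(3)=1/3; μ^(4)=-43

((2, 2, 0, 0, 0); (1, 1, 1, 1, 1); (0, 1, 1, 1, 0); (0, 0, 0, 1, 0))


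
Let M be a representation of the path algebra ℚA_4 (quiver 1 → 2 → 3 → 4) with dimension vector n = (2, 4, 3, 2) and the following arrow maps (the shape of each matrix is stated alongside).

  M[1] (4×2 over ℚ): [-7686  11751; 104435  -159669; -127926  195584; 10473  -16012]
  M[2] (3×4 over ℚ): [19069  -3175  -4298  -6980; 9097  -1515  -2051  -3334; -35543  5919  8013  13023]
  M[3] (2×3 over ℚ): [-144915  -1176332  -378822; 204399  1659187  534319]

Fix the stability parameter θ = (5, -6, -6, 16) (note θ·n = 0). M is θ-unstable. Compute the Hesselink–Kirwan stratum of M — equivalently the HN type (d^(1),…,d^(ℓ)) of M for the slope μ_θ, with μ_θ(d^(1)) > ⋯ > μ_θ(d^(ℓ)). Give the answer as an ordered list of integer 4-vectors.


Interval decomposition of M: I[1,2], I[1,4], I[2,3], I[2,4].
HN type (ℓ=4): μ^(1)=16; μ^(2)=-1/2; μ^(3)=-7/3; μ^(4)=-6

((0, 0, 0, 2); (1, 1, 0, 0); (1, 1, 1, 0); (0, 2, 2, 0))


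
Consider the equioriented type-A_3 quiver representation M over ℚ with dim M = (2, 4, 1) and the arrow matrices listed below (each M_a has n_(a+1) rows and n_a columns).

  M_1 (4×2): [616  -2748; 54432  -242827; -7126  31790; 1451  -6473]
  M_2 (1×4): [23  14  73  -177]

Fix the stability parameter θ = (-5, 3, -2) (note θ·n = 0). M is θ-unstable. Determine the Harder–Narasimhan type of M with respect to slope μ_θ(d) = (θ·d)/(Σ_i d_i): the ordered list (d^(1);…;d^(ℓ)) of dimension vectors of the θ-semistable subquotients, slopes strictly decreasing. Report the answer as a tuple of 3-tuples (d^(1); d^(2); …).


Via rank(M_{q-1}∘⋯∘M_p): M ≅ I[1,2], I[1,3], I[2,2]^2.
μ_θ-semistable layers: μ^(1)=3; μ^(2)=1/2; μ^(3)=-5

((0, 3, 0); (0, 1, 1); (2, 0, 0))


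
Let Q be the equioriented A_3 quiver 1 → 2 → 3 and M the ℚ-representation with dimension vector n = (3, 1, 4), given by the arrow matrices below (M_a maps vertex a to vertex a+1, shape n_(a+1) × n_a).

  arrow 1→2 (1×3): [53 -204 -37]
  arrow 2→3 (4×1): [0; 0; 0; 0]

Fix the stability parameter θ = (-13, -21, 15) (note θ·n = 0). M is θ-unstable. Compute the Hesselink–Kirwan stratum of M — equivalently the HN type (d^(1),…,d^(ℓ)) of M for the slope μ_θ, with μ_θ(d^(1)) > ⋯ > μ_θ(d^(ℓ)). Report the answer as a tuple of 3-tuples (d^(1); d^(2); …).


Interval decomposition of M: I[1,1]^2, I[1,2], I[3,3]^4.
HN type (ℓ=3): μ^(1)=15; μ^(2)=-13; μ^(3)=-17

((0, 0, 4); (2, 0, 0); (1, 1, 0))


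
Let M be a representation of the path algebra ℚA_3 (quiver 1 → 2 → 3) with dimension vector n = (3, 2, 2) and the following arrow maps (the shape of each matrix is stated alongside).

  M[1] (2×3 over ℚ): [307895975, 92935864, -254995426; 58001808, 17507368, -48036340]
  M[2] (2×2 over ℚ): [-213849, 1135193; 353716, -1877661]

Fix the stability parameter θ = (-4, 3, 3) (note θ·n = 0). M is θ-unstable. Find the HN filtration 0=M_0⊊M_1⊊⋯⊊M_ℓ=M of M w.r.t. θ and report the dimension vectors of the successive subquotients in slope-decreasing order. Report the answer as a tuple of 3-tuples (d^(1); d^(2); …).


Via rank(M_{q-1}∘⋯∘M_p): M ≅ I[1,1], I[1,3]^2.
μ_θ-semistable layers: μ^(1)=3; μ^(2)=-4

((0, 2, 2); (3, 0, 0))


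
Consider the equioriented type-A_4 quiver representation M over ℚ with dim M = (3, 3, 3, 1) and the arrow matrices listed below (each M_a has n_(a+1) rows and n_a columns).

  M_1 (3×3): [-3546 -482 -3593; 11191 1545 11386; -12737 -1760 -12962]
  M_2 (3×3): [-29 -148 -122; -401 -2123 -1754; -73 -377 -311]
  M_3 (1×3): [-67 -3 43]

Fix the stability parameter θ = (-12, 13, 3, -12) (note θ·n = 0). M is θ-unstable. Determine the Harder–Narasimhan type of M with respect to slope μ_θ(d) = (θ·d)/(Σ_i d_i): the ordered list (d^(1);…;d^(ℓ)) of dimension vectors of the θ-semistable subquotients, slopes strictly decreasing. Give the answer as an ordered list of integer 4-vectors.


Interval decomposition of M: I[1,3]^2, I[1,4].
HN type (ℓ=3): μ^(1)=8; μ^(2)=4/3; μ^(3)=-12

((0, 2, 2, 0); (0, 1, 1, 1); (3, 0, 0, 0))


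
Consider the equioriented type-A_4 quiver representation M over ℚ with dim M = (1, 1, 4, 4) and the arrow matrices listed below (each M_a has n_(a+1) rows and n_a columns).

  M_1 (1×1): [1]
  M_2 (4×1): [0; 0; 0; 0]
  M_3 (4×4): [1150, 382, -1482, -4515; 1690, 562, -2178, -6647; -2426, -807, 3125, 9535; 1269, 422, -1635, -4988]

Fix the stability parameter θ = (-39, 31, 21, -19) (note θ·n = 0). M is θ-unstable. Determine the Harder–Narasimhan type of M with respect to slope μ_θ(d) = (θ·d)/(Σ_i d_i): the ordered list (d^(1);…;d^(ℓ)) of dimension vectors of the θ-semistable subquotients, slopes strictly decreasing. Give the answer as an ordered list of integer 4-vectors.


Via rank(M_{q-1}∘⋯∘M_p): M ≅ I[1,2], I[3,4]^4.
μ_θ-semistable layers: μ^(1)=31; μ^(2)=1; μ^(3)=-39

((0, 1, 0, 0); (0, 0, 4, 4); (1, 0, 0, 0))


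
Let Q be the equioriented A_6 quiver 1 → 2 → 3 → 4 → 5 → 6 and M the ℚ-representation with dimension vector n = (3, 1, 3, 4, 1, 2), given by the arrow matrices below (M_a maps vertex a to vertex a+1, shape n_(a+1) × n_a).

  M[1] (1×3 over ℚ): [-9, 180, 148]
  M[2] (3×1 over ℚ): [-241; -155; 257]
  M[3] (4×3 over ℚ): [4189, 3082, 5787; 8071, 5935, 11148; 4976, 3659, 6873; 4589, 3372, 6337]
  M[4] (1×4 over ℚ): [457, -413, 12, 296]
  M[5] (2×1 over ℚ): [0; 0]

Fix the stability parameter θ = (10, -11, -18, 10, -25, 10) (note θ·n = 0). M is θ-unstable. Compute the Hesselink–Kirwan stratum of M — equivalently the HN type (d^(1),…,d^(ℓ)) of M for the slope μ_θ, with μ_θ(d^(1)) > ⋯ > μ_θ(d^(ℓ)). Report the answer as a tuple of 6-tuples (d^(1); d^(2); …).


Barcode: M ≅ I[1,1]^2, I[1,3], I[3,4], I[3,5], I[4,4]^2, I[6,6]^2. HN layers by μ_θ (4 steps, strictly decreasing):
  μ^(1)=10; μ^(2)=-19/3; μ^(3)=-15/2; μ^(4)=-18

((2, 0, 0, 3, 0, 2); (1, 1, 1, 0, 0, 0); (0, 0, 0, 1, 1, 0); (0, 0, 2, 0, 0, 0))


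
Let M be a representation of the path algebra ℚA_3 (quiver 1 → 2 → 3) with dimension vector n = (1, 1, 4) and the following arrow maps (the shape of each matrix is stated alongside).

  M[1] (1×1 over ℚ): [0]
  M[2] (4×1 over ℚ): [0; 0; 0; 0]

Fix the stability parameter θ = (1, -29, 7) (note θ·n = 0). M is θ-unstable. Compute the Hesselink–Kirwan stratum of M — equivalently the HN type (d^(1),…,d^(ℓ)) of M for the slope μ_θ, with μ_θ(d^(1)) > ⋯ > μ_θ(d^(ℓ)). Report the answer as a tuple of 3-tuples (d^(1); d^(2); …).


Interval decomposition of M: I[1,1], I[2,2], I[3,3]^4.
HN type (ℓ=3): μ^(1)=7; μ^(2)=1; μ^(3)=-29

((0, 0, 4); (1, 0, 0); (0, 1, 0))


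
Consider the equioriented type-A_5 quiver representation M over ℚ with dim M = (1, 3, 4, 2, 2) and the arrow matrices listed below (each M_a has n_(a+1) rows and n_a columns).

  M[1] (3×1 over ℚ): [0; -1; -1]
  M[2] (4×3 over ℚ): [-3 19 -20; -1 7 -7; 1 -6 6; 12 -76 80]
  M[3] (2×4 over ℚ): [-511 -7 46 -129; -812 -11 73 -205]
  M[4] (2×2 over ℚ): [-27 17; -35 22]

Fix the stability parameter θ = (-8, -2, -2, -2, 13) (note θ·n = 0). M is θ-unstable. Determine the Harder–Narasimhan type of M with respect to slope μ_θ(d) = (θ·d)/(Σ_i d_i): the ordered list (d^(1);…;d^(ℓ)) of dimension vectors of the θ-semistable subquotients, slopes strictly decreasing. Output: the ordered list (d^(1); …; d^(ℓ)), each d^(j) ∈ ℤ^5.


Via rank(M_{q-1}∘⋯∘M_p): M ≅ I[1,5], I[2,3], I[2,5], I[3,3].
μ_θ-semistable layers: μ^(1)=13; μ^(2)=-2; μ^(3)=-8

((0, 0, 0, 0, 2); (0, 3, 4, 2, 0); (1, 0, 0, 0, 0))


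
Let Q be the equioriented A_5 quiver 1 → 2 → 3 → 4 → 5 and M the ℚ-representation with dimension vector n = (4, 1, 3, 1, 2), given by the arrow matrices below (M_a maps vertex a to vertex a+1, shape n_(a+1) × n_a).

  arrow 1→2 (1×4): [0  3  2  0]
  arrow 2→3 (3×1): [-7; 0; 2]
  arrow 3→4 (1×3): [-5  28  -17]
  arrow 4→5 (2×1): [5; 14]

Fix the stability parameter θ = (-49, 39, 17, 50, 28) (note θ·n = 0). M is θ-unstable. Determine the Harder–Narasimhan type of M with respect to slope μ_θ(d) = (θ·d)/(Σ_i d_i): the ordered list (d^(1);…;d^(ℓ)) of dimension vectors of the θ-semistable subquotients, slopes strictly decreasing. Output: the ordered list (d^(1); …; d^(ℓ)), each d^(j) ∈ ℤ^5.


Interval decomposition of M: I[1,1]^3, I[1,5], I[3,3]^2, I[5,5].
HN type (ℓ=4): μ^(1)=39; μ^(2)=28; μ^(3)=17; μ^(4)=-49

((0, 0, 0, 1, 1); (0, 1, 1, 0, 1); (0, 0, 2, 0, 0); (4, 0, 0, 0, 0))


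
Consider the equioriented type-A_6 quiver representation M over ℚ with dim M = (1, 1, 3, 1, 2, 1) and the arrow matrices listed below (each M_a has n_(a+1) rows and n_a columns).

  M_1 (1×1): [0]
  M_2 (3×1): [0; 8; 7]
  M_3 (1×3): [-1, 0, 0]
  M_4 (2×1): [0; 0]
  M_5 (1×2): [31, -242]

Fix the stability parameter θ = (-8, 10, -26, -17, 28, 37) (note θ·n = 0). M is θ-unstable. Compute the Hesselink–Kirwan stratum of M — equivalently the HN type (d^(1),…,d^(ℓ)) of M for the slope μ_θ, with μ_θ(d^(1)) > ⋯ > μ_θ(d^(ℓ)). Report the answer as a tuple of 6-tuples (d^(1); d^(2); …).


Via rank(M_{q-1}∘⋯∘M_p): M ≅ I[1,1], I[2,3], I[3,3], I[3,4], I[5,5], I[5,6].
μ_θ-semistable layers: μ^(1)=37; μ^(2)=28; μ^(3)=-8; μ^(4)=-17; μ^(5)=-26

((0, 0, 0, 0, 0, 1); (0, 0, 0, 0, 2, 0); (1, 1, 1, 0, 0, 0); (0, 0, 0, 1, 0, 0); (0, 0, 2, 0, 0, 0))


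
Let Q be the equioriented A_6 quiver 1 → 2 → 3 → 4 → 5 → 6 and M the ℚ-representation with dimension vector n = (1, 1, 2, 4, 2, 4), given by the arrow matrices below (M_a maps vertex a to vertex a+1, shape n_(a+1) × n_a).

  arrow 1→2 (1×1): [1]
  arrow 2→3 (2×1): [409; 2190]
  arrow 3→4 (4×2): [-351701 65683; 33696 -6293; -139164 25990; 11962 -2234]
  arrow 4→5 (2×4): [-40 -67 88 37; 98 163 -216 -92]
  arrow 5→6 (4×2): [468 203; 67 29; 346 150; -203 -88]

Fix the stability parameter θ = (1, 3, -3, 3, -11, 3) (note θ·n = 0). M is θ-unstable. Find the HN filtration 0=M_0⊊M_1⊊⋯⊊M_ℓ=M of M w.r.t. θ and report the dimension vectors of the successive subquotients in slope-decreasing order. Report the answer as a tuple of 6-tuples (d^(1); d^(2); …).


Barcode: M ≅ I[1,4], I[3,6], I[4,4], I[4,6], I[6,6]^2. HN layers by μ_θ (4 steps, strictly decreasing):
  μ^(1)=3; μ^(2)=1/3; μ^(3)=-11/3; μ^(4)=-4

((0, 0, 0, 2, 0, 4); (1, 1, 1, 0, 0, 0); (0, 0, 1, 1, 1, 0); (0, 0, 0, 1, 1, 0))


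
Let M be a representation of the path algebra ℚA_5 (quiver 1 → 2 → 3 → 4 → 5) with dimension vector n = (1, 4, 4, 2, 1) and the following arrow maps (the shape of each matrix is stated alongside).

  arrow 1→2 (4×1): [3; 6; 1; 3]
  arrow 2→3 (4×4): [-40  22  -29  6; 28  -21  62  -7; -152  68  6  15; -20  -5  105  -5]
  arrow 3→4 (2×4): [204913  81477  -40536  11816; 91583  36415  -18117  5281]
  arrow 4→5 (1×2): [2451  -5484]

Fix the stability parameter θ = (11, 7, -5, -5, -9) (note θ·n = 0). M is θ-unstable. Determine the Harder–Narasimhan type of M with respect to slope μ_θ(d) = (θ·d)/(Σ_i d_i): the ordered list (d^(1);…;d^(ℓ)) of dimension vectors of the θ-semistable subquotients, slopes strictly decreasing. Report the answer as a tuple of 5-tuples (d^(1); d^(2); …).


Via rank(M_{q-1}∘⋯∘M_p): M ≅ I[1,4], I[2,2], I[2,3], I[2,5], I[3,3].
μ_θ-semistable layers: μ^(1)=7; μ^(2)=2; μ^(3)=1; μ^(4)=-3; μ^(5)=-5

((0, 1, 0, 0, 0); (1, 1, 1, 1, 0); (0, 1, 1, 0, 0); (0, 1, 1, 1, 1); (0, 0, 1, 0, 0))


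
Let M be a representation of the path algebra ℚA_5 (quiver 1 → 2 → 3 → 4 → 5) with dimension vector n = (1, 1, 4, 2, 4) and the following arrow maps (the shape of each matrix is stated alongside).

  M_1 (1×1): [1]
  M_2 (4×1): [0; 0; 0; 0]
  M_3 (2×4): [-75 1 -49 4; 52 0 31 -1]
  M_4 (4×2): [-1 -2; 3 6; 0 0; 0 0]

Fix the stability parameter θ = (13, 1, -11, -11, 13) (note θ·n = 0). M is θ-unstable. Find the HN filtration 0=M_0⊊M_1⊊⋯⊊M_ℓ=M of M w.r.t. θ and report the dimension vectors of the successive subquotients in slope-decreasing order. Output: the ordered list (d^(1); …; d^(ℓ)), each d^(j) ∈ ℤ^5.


Via rank(M_{q-1}∘⋯∘M_p): M ≅ I[1,2], I[3,3]^2, I[3,4], I[3,5], I[5,5]^3.
μ_θ-semistable layers: μ^(1)=13; μ^(2)=7; μ^(3)=-11

((0, 0, 0, 0, 4); (1, 1, 0, 0, 0); (0, 0, 4, 2, 0))


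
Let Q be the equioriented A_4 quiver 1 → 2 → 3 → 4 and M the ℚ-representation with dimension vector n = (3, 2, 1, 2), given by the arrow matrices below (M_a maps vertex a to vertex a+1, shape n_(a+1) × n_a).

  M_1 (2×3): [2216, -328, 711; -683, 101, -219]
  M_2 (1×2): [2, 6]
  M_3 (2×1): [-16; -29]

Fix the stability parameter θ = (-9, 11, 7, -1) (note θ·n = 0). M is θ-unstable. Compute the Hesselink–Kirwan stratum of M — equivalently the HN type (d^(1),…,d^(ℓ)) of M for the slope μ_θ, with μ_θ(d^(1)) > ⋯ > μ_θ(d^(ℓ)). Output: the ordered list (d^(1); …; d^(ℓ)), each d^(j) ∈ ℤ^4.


Barcode: M ≅ I[1,1], I[1,2], I[1,4], I[4,4]. HN layers by μ_θ (4 steps, strictly decreasing):
  μ^(1)=11; μ^(2)=17/3; μ^(3)=-1; μ^(4)=-9

((0, 1, 0, 0); (0, 1, 1, 1); (0, 0, 0, 1); (3, 0, 0, 0))


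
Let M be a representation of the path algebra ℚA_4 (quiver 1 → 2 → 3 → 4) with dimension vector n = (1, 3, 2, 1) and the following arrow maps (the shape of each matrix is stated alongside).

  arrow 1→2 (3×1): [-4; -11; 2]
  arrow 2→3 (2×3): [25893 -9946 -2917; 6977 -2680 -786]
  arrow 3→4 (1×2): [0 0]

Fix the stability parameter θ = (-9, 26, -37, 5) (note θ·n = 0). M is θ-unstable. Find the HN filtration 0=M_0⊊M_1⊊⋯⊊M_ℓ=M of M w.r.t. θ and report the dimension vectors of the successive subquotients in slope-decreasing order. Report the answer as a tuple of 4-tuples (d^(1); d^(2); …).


Barcode: M ≅ I[1,2], I[2,3]^2, I[4,4]. HN layers by μ_θ (4 steps, strictly decreasing):
  μ^(1)=26; μ^(2)=5; μ^(3)=-11/2; μ^(4)=-9

((0, 1, 0, 0); (0, 0, 0, 1); (0, 2, 2, 0); (1, 0, 0, 0))


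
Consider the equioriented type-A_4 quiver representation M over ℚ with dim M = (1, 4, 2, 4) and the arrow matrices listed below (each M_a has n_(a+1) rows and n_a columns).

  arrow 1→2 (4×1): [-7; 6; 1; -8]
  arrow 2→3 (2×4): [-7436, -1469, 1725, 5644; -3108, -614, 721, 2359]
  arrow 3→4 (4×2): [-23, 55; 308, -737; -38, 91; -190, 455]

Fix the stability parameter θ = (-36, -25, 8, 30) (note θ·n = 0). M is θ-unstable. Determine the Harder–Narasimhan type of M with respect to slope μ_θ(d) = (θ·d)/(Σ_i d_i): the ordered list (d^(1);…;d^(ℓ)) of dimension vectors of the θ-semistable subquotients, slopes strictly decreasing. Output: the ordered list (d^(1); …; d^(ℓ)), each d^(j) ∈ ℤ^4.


Barcode: M ≅ I[1,4], I[2,2]^2, I[2,4], I[4,4]^2. HN layers by μ_θ (4 steps, strictly decreasing):
  μ^(1)=30; μ^(2)=8; μ^(3)=-25; μ^(4)=-36

((0, 0, 0, 4); (0, 0, 2, 0); (0, 4, 0, 0); (1, 0, 0, 0))


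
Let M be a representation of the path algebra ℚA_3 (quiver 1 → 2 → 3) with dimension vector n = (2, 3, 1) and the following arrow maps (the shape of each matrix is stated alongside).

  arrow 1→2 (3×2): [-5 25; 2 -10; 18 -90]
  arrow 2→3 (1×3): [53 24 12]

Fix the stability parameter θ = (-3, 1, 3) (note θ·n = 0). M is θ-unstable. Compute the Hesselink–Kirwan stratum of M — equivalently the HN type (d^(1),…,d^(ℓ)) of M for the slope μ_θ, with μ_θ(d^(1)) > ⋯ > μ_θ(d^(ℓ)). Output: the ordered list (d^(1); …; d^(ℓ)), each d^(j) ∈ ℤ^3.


Interval decomposition of M: I[1,1], I[1,3], I[2,2]^2.
HN type (ℓ=3): μ^(1)=3; μ^(2)=1; μ^(3)=-3

((0, 0, 1); (0, 3, 0); (2, 0, 0))


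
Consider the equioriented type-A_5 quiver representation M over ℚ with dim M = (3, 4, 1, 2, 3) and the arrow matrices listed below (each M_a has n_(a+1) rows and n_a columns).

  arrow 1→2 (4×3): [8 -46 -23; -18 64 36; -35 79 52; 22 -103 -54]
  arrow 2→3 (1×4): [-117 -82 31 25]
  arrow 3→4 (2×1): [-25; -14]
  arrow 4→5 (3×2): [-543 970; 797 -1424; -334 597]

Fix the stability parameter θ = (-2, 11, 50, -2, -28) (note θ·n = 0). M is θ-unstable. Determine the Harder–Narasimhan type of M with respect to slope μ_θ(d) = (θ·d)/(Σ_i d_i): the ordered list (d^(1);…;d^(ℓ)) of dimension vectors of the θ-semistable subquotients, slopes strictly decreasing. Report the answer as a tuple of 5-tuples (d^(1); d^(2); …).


Interval decomposition of M: I[1,2]^2, I[1,5], I[2,2], I[4,5], I[5,5].
HN type (ℓ=5): μ^(1)=11; μ^(2)=31/4; μ^(3)=-2; μ^(4)=-15; μ^(5)=-28

((0, 3, 0, 0, 0); (0, 1, 1, 1, 1); (3, 0, 0, 0, 0); (0, 0, 0, 1, 1); (0, 0, 0, 0, 1))


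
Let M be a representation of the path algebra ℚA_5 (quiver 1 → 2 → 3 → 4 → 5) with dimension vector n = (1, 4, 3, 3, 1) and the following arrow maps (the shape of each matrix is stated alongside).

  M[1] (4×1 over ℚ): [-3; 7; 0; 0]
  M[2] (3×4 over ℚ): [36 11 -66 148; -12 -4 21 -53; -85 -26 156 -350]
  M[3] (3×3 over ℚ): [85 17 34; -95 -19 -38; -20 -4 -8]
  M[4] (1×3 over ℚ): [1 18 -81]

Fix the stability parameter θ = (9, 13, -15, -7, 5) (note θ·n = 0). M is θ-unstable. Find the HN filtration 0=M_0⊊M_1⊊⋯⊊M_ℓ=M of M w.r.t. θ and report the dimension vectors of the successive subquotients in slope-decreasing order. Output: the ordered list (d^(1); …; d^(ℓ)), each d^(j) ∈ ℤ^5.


Via rank(M_{q-1}∘⋯∘M_p): M ≅ I[1,5], I[2,2], I[2,3]^2, I[4,4]^2.
μ_θ-semistable layers: μ^(1)=13; μ^(2)=5; μ^(3)=0; μ^(4)=-1; μ^(5)=-7

((0, 1, 0, 0, 0); (0, 0, 0, 0, 1); (1, 1, 1, 1, 0); (0, 2, 2, 0, 0); (0, 0, 0, 2, 0))


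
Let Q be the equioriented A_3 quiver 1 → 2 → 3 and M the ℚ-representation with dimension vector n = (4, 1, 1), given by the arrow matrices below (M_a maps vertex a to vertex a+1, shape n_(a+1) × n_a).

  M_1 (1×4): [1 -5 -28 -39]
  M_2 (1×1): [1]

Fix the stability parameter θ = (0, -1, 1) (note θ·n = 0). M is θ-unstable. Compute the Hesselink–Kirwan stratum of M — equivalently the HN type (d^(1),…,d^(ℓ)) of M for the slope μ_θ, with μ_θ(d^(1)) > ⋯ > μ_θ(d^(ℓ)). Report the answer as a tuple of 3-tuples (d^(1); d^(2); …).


Interval decomposition of M: I[1,1]^3, I[1,3].
HN type (ℓ=3): μ^(1)=1; μ^(2)=0; μ^(3)=-1/2

((0, 0, 1); (3, 0, 0); (1, 1, 0))


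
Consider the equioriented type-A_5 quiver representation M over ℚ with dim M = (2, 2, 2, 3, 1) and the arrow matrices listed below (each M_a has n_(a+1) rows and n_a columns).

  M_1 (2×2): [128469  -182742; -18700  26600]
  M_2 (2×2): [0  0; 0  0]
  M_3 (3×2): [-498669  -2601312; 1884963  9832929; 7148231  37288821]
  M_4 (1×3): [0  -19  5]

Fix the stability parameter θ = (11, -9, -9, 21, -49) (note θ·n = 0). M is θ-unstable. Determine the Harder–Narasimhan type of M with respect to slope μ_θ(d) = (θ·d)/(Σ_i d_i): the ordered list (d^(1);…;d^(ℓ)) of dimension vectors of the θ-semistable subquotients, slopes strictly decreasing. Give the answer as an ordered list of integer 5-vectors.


Via rank(M_{q-1}∘⋯∘M_p): M ≅ I[1,1], I[1,2], I[2,2], I[3,4], I[3,5], I[4,4].
μ_θ-semistable layers: μ^(1)=21; μ^(2)=11; μ^(3)=1; μ^(4)=-9; μ^(5)=-37/3

((0, 0, 0, 2, 0); (1, 0, 0, 0, 0); (1, 1, 0, 0, 0); (0, 1, 1, 0, 0); (0, 0, 1, 1, 1))


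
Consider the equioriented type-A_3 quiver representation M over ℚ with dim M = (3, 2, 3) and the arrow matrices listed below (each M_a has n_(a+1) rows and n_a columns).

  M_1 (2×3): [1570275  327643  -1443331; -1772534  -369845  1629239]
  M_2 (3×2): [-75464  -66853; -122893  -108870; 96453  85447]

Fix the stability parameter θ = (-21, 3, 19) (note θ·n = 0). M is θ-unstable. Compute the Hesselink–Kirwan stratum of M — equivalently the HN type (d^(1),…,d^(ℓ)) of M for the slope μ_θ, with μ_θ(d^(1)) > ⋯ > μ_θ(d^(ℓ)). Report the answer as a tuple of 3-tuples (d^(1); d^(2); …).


Interval decomposition of M: I[1,1], I[1,3]^2, I[3,3].
HN type (ℓ=3): μ^(1)=19; μ^(2)=3; μ^(3)=-21

((0, 0, 3); (0, 2, 0); (3, 0, 0))


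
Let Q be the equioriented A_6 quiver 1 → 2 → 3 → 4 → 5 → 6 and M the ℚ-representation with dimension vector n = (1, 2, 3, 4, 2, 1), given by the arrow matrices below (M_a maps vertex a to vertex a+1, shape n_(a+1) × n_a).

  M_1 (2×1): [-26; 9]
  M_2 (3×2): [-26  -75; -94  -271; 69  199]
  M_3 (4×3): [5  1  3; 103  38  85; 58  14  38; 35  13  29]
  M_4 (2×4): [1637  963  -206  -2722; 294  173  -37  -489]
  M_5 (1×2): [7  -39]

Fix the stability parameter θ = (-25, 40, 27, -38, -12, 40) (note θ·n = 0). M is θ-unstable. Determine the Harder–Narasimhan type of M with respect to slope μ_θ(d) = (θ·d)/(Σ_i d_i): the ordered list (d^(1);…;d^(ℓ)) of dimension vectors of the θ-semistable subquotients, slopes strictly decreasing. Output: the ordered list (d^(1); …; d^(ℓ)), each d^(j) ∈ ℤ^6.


Via rank(M_{q-1}∘⋯∘M_p): M ≅ I[1,5], I[2,4], I[3,3], I[4,4], I[4,6].
μ_θ-semistable layers: μ^(1)=40; μ^(2)=27; μ^(3)=29/3; μ^(4)=17/4; μ^(5)=-12; μ^(6)=-25; μ^(7)=-38

((0, 0, 0, 0, 0, 1); (0, 0, 1, 0, 0, 0); (0, 1, 1, 1, 0, 0); (0, 1, 1, 1, 1, 0); (0, 0, 0, 0, 1, 0); (1, 0, 0, 0, 0, 0); (0, 0, 0, 2, 0, 0))


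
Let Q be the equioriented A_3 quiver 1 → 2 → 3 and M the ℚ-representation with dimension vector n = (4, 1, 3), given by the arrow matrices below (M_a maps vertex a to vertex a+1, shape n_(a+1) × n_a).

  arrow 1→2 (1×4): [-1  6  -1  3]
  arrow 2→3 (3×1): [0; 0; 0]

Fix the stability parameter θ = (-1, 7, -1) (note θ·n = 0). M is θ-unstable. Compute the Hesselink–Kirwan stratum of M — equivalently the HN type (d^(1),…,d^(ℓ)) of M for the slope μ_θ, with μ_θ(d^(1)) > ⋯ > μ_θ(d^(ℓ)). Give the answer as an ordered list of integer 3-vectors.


Via rank(M_{q-1}∘⋯∘M_p): M ≅ I[1,1]^3, I[1,2], I[3,3]^3.
μ_θ-semistable layers: μ^(1)=7; μ^(2)=-1

((0, 1, 0); (4, 0, 3))


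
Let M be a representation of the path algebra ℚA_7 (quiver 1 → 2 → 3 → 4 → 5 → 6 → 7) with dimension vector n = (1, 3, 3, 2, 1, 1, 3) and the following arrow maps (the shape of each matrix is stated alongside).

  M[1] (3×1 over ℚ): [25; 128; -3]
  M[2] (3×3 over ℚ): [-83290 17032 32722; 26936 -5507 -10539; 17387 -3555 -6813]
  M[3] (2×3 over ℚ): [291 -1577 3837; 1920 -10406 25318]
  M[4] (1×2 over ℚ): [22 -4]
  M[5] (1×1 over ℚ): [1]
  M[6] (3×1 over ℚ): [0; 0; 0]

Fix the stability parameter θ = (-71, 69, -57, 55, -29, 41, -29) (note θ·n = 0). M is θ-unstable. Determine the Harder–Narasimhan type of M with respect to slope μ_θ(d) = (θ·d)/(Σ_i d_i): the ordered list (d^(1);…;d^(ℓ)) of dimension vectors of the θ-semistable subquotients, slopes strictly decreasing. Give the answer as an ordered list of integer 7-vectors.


Barcode: M ≅ I[1,6], I[2,3], I[2,4], I[7,7]^3. HN layers by μ_θ (6 steps, strictly decreasing):
  μ^(1)=55; μ^(2)=41; μ^(3)=13; μ^(4)=6; μ^(5)=-29; μ^(6)=-71

((0, 0, 0, 1, 0, 0, 0); (0, 0, 0, 0, 0, 1, 0); (0, 0, 0, 1, 1, 0, 0); (0, 3, 3, 0, 0, 0, 0); (0, 0, 0, 0, 0, 0, 3); (1, 0, 0, 0, 0, 0, 0))


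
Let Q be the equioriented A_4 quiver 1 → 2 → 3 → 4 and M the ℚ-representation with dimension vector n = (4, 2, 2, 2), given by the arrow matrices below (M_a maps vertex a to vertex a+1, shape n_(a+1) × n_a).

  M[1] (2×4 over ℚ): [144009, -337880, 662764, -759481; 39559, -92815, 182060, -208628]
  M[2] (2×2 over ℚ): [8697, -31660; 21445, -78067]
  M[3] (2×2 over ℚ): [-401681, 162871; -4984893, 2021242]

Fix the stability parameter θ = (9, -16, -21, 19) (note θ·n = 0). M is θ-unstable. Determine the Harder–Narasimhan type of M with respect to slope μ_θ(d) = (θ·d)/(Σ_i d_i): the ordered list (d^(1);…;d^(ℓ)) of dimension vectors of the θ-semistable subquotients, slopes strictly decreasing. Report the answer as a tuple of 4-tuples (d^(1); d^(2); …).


Barcode: M ≅ I[1,1]^2, I[1,4]^2. HN layers by μ_θ (3 steps, strictly decreasing):
  μ^(1)=19; μ^(2)=9; μ^(3)=-28/3

((0, 0, 0, 2); (2, 0, 0, 0); (2, 2, 2, 0))


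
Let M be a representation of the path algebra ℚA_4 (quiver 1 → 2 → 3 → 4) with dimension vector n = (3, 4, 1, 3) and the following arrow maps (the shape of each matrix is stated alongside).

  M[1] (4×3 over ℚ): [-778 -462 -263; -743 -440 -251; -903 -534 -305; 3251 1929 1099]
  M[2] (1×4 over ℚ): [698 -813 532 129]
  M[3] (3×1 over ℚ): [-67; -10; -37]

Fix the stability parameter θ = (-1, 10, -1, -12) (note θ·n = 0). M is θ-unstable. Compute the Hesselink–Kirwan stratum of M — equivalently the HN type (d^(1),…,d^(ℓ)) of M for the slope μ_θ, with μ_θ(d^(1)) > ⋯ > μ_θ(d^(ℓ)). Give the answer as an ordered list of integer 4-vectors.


Barcode: M ≅ I[1,2]^2, I[1,4], I[2,2], I[4,4]^2. HN layers by μ_θ (3 steps, strictly decreasing):
  μ^(1)=10; μ^(2)=-1; μ^(3)=-12

((0, 3, 0, 0); (3, 1, 1, 1); (0, 0, 0, 2))


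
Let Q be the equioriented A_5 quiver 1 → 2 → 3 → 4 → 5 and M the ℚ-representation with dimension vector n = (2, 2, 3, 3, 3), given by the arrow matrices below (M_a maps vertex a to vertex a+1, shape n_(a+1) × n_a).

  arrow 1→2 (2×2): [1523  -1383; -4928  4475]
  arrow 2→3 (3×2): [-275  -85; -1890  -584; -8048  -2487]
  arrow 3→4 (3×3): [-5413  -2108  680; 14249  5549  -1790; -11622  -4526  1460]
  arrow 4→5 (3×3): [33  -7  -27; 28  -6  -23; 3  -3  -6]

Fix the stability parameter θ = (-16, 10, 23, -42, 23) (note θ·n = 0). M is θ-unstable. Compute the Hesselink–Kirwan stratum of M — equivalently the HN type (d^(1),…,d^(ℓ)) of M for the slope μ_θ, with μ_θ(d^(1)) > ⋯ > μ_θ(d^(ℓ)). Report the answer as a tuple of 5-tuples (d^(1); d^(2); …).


Barcode: M ≅ I[1,3], I[1,4], I[3,5], I[4,5], I[5,5]. HN layers by μ_θ (6 steps, strictly decreasing):
  μ^(1)=23; μ^(2)=10; μ^(3)=-3; μ^(4)=-19/2; μ^(5)=-16; μ^(6)=-42

((0, 0, 1, 0, 3); (0, 1, 0, 0, 0); (0, 1, 1, 1, 0); (0, 0, 1, 1, 0); (2, 0, 0, 0, 0); (0, 0, 0, 1, 0))


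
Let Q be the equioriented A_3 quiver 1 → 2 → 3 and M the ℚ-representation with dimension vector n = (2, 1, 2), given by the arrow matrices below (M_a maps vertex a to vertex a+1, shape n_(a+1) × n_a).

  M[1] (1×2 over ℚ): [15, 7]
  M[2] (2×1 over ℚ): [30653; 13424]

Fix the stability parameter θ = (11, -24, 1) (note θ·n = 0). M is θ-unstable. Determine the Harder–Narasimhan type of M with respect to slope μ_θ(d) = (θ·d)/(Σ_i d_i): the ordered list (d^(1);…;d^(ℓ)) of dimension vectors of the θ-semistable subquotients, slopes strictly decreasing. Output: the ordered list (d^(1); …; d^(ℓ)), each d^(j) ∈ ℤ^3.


Via rank(M_{q-1}∘⋯∘M_p): M ≅ I[1,1], I[1,3], I[3,3].
μ_θ-semistable layers: μ^(1)=11; μ^(2)=1; μ^(3)=-13/2

((1, 0, 0); (0, 0, 2); (1, 1, 0))


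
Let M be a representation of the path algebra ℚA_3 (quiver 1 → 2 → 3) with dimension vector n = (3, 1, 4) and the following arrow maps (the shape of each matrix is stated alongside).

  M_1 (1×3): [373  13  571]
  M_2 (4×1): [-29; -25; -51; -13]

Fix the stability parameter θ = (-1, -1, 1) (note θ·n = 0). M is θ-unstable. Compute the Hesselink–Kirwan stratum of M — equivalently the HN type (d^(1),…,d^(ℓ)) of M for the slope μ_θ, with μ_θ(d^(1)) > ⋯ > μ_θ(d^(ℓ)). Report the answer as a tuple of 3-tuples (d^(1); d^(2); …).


Via rank(M_{q-1}∘⋯∘M_p): M ≅ I[1,1]^2, I[1,3], I[3,3]^3.
μ_θ-semistable layers: μ^(1)=1; μ^(2)=-1

((0, 0, 4); (3, 1, 0))


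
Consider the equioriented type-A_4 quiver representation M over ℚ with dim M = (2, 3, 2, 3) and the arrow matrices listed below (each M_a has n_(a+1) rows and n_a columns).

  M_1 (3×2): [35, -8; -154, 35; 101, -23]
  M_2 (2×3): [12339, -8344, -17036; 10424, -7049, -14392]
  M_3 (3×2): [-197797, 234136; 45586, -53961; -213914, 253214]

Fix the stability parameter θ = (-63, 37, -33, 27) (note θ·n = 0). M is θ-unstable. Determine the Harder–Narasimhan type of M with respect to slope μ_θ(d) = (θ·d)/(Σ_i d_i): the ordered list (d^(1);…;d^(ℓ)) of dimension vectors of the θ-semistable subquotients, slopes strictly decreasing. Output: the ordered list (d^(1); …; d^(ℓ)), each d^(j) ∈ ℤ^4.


Via rank(M_{q-1}∘⋯∘M_p): M ≅ I[1,4]^2, I[2,2], I[4,4].
μ_θ-semistable layers: μ^(1)=37; μ^(2)=27; μ^(3)=2; μ^(4)=-63

((0, 1, 0, 0); (0, 0, 0, 3); (0, 2, 2, 0); (2, 0, 0, 0))


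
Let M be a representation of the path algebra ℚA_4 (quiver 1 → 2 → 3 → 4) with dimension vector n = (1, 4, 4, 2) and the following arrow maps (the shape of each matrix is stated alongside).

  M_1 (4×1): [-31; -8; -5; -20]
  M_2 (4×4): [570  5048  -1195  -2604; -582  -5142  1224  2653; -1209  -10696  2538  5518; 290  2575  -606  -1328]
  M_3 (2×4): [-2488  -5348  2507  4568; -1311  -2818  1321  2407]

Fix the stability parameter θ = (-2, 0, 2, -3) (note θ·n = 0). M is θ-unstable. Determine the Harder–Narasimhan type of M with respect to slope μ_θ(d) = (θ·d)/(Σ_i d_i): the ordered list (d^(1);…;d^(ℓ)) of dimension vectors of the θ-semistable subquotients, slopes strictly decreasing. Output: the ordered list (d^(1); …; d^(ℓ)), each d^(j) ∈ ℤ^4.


Barcode: M ≅ I[1,4], I[2,3]^2, I[2,4]. HN layers by μ_θ (4 steps, strictly decreasing):
  μ^(1)=2; μ^(2)=0; μ^(3)=-1/3; μ^(4)=-2

((0, 0, 2, 0); (0, 2, 0, 0); (0, 2, 2, 2); (1, 0, 0, 0))


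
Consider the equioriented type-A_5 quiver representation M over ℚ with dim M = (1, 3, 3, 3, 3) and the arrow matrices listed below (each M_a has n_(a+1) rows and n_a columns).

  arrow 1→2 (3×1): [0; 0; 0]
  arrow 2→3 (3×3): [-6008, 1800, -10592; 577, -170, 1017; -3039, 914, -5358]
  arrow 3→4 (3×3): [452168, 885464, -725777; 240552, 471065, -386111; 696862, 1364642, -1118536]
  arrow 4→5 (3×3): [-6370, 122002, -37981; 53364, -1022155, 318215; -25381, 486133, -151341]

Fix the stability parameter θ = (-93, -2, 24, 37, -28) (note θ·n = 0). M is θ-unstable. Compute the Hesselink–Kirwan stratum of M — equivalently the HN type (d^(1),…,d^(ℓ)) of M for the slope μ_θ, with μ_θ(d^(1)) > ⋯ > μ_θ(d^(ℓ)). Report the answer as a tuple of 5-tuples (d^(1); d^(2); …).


Barcode: M ≅ I[1,1], I[2,5]^3. HN layers by μ_θ (3 steps, strictly decreasing):
  μ^(1)=11; μ^(2)=-2; μ^(3)=-93

((0, 0, 3, 3, 3); (0, 3, 0, 0, 0); (1, 0, 0, 0, 0))


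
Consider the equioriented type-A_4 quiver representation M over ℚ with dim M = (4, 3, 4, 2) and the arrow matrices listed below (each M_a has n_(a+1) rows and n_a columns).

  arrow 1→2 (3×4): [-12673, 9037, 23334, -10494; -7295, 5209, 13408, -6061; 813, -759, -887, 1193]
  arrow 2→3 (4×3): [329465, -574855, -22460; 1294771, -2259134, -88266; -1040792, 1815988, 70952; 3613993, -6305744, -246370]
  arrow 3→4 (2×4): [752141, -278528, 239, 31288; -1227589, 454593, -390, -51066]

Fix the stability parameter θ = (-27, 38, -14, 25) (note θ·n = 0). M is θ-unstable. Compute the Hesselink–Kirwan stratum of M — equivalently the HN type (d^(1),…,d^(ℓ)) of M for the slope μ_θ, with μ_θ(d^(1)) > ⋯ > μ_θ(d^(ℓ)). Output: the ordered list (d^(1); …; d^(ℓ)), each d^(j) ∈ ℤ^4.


Interval decomposition of M: I[1,1], I[1,2], I[1,4]^2, I[3,3]^2.
HN type (ℓ=5): μ^(1)=38; μ^(2)=25; μ^(3)=12; μ^(4)=-14; μ^(5)=-27

((0, 1, 0, 0); (0, 0, 0, 2); (0, 2, 2, 0); (0, 0, 2, 0); (4, 0, 0, 0))


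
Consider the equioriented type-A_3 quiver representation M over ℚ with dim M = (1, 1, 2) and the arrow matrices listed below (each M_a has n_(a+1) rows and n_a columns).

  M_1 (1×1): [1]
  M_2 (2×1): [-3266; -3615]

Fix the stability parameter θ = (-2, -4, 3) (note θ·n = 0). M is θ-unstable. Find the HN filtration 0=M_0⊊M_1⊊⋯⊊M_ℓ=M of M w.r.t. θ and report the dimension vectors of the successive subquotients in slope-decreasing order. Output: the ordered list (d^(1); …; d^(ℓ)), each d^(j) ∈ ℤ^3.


Interval decomposition of M: I[1,3], I[3,3].
HN type (ℓ=2): μ^(1)=3; μ^(2)=-3

((0, 0, 2); (1, 1, 0))
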